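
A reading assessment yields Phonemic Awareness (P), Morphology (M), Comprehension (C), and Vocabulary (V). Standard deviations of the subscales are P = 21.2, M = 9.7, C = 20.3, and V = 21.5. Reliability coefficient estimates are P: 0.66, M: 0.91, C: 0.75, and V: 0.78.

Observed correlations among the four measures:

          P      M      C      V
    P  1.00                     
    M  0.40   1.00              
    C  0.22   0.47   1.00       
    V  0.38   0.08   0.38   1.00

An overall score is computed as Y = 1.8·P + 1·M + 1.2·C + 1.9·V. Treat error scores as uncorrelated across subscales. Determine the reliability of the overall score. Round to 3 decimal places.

Var(Y) = 1.8²·21.2² + 9.7² + 1.2²·20.3² + 1.9²·21.5² + 2·[1.8·21.2·9.7·0.40 + 2.16·21.2·20.3·0.22 + 3.42·21.2·21.5·0.38 + 1.2·9.7·20.3·0.47 + 1.9·9.7·21.5·0.08 + 2.28·20.3·21.5·0.38] = 3812.41 + 2931.65 = 6744.05.
Because errors are independent across components, Cov(Tᵢ,Tⱼ) = Cov(Xᵢ,Xⱼ); the off-diagonal part of the true-score variance is the same as above.
True-score variance = [1.8²·21.2²·0.66 + 9.7²·0.91 + 1.2²·20.3²·0.75 + 1.9²·21.5²·0.78] + 2931.65 = 2793.37 + 2931.65 = 5725.01.
Reliability = 5725.01 / 6744.05 = 0.849.

0.849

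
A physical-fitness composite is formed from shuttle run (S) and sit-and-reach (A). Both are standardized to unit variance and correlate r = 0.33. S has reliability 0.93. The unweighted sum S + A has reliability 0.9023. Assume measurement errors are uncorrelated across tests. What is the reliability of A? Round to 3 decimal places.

0.810

Var(S+A) = 2 + 2·0.33 = 2.660.
True-score variance = ρ_S + ρ_A + 2·0.33, so 0.9023 = (0.93 + ρ_A + 0.66) / 2.660.
ρ_A = 0.9023·2.660 − 0.93 − 0.66 = 0.810.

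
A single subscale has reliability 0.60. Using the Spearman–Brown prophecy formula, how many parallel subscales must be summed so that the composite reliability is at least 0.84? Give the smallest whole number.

4

k ≥ ρ*(1−ρ₁)/(ρ₁(1−ρ*)) = 0.84·0.40 / (0.60·0.16) = 3.500.
Smallest integer k = 4.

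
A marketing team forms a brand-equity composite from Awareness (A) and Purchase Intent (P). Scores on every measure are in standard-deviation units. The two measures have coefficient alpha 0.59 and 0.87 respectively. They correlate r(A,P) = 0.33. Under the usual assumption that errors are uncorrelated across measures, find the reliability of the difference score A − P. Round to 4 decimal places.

Var(A−P) = 1 + 1 − 2·0.33 = 2 − 0.66 = 1.34.
Because errors are independent across components, Cov(Tᵢ,Tⱼ) = Cov(Xᵢ,Xⱼ); the off-diagonal part of the true-score variance is the same as above.
True-score variance = [0.59 + 0.87] − 0.66 = 1.46 − 0.66 = 0.8.
Reliability = 0.8 / 1.34 = 0.5970.

0.5970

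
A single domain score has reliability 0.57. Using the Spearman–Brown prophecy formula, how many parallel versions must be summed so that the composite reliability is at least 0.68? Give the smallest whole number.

2

k ≥ ρ*(1−ρ₁)/(ρ₁(1−ρ*)) = 0.68·0.43 / (0.57·0.32) = 1.603.
Smallest integer k = 2.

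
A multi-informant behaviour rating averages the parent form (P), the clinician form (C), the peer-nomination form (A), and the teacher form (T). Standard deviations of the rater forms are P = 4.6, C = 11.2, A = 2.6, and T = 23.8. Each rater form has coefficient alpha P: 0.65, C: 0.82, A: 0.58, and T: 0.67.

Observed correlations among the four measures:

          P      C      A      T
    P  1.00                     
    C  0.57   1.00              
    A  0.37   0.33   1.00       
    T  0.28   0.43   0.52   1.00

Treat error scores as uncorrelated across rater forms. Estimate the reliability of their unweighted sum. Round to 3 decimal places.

Var(P+C+A+T) = 4.6² + 11.2² + 2.6² + 23.8² + 2·[4.6·11.2·0.57 + 4.6·2.6·0.37 + 4.6·23.8·0.28 + 11.2·2.6·0.33 + 11.2·23.8·0.43 + 2.6·23.8·0.52] = 719.8 + 441.708 = 1161.51.
Because errors are independent across components, Cov(Tᵢ,Tⱼ) = Cov(Xᵢ,Xⱼ); the off-diagonal part of the true-score variance is the same as above.
True-score variance = [4.6²·0.65 + 11.2²·0.82 + 2.6²·0.58 + 23.8²·0.67] + 441.708 = 500.05 + 441.708 = 941.758.
Reliability = 941.758 / 1161.51 = 0.811.

0.811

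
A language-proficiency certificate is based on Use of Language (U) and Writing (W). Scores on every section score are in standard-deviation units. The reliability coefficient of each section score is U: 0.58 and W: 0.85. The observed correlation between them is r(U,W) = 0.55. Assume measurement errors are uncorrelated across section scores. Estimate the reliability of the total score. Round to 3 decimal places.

Var(U+W) = 2 + 2·[0.55] = 2 + 1.1 = 3.1.
With uncorrelated errors the cross-covariances are all true-score covariance, so they carry over unchanged; only the diagonal terms shrink to ρᵢσᵢ².
True-score variance = [0.58 + 0.85] + 1.1 = 1.43 + 1.1 = 2.53.
Reliability = 2.53 / 3.1 = 0.816.

0.816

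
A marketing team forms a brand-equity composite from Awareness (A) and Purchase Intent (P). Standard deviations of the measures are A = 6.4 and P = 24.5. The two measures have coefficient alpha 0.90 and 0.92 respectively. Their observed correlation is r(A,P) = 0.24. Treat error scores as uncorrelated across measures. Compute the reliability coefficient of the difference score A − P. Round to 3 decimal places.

0.908

Var(A−P) = 6.4² + 24.5² − 2·6.4·24.5·0.24 = 641.21 − 75.264 = 565.946.
Under uncorrelated errors the observed covariances equal the true-score covariances, so only the own-variance terms attenuate.
True-score variance = [6.4²·0.90 + 24.5²·0.92] − 75.264 = 589.094 − 75.264 = 513.83.
Reliability = 513.83 / 565.946 = 0.908.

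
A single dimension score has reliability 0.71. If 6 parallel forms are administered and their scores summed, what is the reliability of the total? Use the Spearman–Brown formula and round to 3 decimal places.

ρ_k = kρ / (1 + (k−1)ρ) = 6·0.71 / (1 + 5·0.71) = 4.260 / 4.550 = 0.936.

0.936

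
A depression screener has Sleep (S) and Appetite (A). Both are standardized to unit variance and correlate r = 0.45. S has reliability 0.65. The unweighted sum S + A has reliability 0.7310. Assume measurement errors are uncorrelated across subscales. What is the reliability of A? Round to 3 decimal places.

Var(S+A) = 2 + 2·0.45 = 2.900.
True-score variance = ρ_S + ρ_A + 2·0.45, so 0.7310 = (0.65 + ρ_A + 0.90) / 2.900.
ρ_A = 0.7310·2.900 − 0.65 − 0.90 = 0.570.

0.570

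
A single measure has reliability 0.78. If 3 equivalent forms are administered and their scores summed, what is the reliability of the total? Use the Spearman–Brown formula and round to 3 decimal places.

ρ_k = kρ / (1 + (k−1)ρ) = 3·0.78 / (1 + 2·0.78) = 2.340 / 2.560 = 0.914.

0.914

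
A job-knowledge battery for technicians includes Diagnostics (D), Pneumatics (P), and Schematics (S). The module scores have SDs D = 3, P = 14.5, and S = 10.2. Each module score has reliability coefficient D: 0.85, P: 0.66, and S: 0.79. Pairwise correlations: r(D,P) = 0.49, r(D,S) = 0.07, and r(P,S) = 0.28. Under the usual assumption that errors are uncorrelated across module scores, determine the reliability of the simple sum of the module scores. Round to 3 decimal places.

Var(D+P+S) = 3² + 14.5² + 10.2² + 2·[3·14.5·0.49 + 3·10.2·0.07 + 14.5·10.2·0.28] = 323.29 + 129.738 = 453.028.
Because errors are independent across components, Cov(Tᵢ,Tⱼ) = Cov(Xᵢ,Xⱼ); the off-diagonal part of the true-score variance is the same as above.
True-score variance = [3²·0.85 + 14.5²·0.66 + 10.2²·0.79] + 129.738 = 228.607 + 129.738 = 358.345.
Reliability = 358.345 / 453.028 = 0.791.

0.791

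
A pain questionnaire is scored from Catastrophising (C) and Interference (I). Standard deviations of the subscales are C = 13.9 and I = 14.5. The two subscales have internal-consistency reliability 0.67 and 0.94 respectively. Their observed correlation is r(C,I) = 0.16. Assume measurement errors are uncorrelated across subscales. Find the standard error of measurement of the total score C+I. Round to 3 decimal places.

8.739

Var(total) = 403.46 + 64.496 = 467.956.
True-score variance = 327.086 + 64.496 = 391.582, so reliability = 0.8368.
Error variance = 467.956 − 391.582 = 76.3743; SEM = √76.3743 = 8.739.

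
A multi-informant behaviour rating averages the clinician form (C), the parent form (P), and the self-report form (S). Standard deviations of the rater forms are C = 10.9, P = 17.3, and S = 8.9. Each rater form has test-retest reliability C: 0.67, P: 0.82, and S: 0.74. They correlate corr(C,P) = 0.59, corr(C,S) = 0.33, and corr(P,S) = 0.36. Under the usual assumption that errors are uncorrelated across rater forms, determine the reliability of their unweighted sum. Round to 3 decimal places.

0.873

Var(C+P+S) = 10.9² + 17.3² + 8.9² + 2·[10.9·17.3·0.59 + 10.9·8.9·0.33 + 17.3·8.9·0.36] = 497.31 + 397.398 = 894.708.
With uncorrelated errors the cross-covariances are all true-score covariance, so they carry over unchanged; only the diagonal terms shrink to ρᵢσᵢ².
True-score variance = [10.9²·0.67 + 17.3²·0.82 + 8.9²·0.74] + 397.398 = 383.636 + 397.398 = 781.034.
Reliability = 781.034 / 894.708 = 0.873.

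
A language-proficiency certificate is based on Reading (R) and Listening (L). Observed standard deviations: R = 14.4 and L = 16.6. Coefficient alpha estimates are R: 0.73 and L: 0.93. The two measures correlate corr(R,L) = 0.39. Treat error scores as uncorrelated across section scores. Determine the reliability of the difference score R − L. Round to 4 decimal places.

0.7461

Var(R−L) = 14.4² + 16.6² − 2·14.4·16.6·0.39 = 482.92 − 186.451 = 296.469.
Under uncorrelated errors the observed covariances equal the true-score covariances, so only the own-variance terms attenuate.
True-score variance = [14.4²·0.73 + 16.6²·0.93] − 186.451 = 407.644 − 186.451 = 221.192.
Reliability = 221.192 / 296.469 = 0.7461.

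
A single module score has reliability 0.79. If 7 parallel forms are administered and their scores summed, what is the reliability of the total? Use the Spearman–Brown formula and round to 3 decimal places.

0.963

ρ_k = kρ / (1 + (k−1)ρ) = 7·0.79 / (1 + 6·0.79) = 5.530 / 5.740 = 0.963.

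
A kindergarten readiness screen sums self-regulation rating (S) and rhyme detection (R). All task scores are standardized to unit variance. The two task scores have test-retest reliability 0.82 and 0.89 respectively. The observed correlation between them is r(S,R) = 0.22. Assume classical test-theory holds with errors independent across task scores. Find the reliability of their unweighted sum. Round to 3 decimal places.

0.881

Var(S+R) = 2 + 2·[0.22] = 2 + 0.44 = 2.44.
With uncorrelated errors the cross-covariances are all true-score covariance, so they carry over unchanged; only the diagonal terms shrink to ρᵢσᵢ².
True-score variance = [0.82 + 0.89] + 0.44 = 1.71 + 0.44 = 2.15.
Reliability = 2.15 / 2.44 = 0.881.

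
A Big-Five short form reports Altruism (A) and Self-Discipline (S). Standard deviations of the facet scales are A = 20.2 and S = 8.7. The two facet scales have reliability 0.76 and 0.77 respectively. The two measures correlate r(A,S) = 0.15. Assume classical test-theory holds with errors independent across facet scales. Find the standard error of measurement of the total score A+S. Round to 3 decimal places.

Var(total) = 483.73 + 52.722 = 536.452.
True-score variance = 368.392 + 52.722 = 421.114, so reliability = 0.7850.
Error variance = 536.452 − 421.114 = 115.338; SEM = √115.338 = 10.740.

10.740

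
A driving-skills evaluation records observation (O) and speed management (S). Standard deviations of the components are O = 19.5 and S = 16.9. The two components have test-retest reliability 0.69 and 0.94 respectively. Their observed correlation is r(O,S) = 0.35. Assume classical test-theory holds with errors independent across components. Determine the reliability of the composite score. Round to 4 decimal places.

0.8494

Var(O+S) = 19.5² + 16.9² + 2·[19.5·16.9·0.35] = 665.86 + 230.685 = 896.545.
Because errors are independent across components, Cov(Tᵢ,Tⱼ) = Cov(Xᵢ,Xⱼ); the off-diagonal part of the true-score variance is the same as above.
True-score variance = [19.5²·0.69 + 16.9²·0.94] + 230.685 = 530.846 + 230.685 = 761.531.
Reliability = 761.531 / 896.545 = 0.8494.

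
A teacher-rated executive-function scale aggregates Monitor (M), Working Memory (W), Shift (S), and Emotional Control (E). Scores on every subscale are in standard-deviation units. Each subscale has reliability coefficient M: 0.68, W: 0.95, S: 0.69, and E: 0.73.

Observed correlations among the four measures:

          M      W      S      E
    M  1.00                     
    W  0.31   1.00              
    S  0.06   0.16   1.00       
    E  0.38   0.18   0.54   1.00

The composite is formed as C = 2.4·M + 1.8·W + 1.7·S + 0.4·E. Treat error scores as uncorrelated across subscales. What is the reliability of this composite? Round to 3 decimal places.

0.836

Var(C) = 2.4² + 1.8² + 1.7² + 0.4² + 2·[4.32·0.31 + 4.08·0.06 + 0.96·0.38 + 3.06·0.16 + 0.72·0.18 + 0.68·0.54] = 12.05 + 5.8704 = 17.9204.
Under uncorrelated errors the observed covariances equal the true-score covariances, so only the own-variance terms attenuate.
True-score variance = [2.4²·0.68 + 1.8²·0.95 + 1.7²·0.69 + 0.4²·0.73] + 5.8704 = 9.1057 + 5.8704 = 14.9761.
Reliability = 14.9761 / 17.9204 = 0.836.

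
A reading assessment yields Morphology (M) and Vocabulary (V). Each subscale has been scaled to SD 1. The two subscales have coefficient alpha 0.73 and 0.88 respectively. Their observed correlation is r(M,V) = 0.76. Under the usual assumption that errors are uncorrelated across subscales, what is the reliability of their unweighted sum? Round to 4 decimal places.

Var(M+V) = 2 + 2·[0.76] = 2 + 1.52 = 3.52.
Under uncorrelated errors the observed covariances equal the true-score covariances, so only the own-variance terms attenuate.
True-score variance = [0.73 + 0.88] + 1.52 = 1.61 + 1.52 = 3.13.
Reliability = 3.13 / 3.52 = 0.8892.

0.8892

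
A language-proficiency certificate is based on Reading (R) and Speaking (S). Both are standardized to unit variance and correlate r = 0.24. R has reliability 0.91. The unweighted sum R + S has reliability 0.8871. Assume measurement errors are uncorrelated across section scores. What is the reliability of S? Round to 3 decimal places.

0.810

Var(R+S) = 2 + 2·0.24 = 2.480.
True-score variance = ρ_R + ρ_S + 2·0.24, so 0.8871 = (0.91 + ρ_S + 0.48) / 2.480.
ρ_S = 0.8871·2.480 − 0.91 − 0.48 = 0.810.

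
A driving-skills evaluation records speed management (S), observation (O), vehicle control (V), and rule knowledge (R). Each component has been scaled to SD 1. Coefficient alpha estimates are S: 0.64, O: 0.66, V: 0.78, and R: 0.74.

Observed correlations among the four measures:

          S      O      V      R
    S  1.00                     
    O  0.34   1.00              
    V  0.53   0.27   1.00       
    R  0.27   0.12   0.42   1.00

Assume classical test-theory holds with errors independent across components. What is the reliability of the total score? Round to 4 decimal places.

0.8506

Var(S+O+V+R) = 4 + 2·[0.34 + 0.53 + 0.27 + 0.27 + 0.12 + 0.42] = 4 + 3.9 = 7.9.
Because errors are independent across components, Cov(Tᵢ,Tⱼ) = Cov(Xᵢ,Xⱼ); the off-diagonal part of the true-score variance is the same as above.
True-score variance = [0.64 + 0.66 + 0.78 + 0.74] + 3.9 = 2.82 + 3.9 = 6.72.
Reliability = 6.72 / 7.9 = 0.8506.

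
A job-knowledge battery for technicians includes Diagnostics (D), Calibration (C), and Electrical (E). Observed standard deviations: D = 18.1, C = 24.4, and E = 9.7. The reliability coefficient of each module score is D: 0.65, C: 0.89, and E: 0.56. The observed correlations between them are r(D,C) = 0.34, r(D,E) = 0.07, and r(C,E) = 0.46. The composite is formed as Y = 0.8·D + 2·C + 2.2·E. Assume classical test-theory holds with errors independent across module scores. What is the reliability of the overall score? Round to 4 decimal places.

Var(Y) = 0.8²·18.1² + 2²·24.4² + 2.2²·9.7² + 2·[1.6·18.1·24.4·0.34 + 1.76·18.1·9.7·0.07 + 4.4·24.4·9.7·0.46] = 3046.51 + 1481.85 = 4528.35.
Under uncorrelated errors the observed covariances equal the true-score covariances, so only the own-variance terms attenuate.
True-score variance = [0.8²·18.1²·0.65 + 2²·24.4²·0.89 + 2.2²·9.7²·0.56] + 1481.85 = 2510.79 + 1481.85 = 3992.63.
Reliability = 3992.63 / 4528.35 = 0.8817.

0.8817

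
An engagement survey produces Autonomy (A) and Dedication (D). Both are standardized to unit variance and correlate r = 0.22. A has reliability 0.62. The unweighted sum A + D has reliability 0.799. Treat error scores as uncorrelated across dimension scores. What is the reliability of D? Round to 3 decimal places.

0.890

Var(A+D) = 2 + 2·0.22 = 2.440.
True-score variance = ρ_A + ρ_D + 2·0.22, so 0.799 = (0.62 + ρ_D + 0.44) / 2.440.
ρ_D = 0.799·2.440 − 0.62 − 0.44 = 0.890.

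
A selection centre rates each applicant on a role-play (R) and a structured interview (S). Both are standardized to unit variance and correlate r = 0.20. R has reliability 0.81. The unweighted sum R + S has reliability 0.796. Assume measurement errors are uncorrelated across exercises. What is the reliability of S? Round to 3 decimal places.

0.700

Var(R+S) = 2 + 2·0.20 = 2.400.
True-score variance = ρ_R + ρ_S + 2·0.20, so 0.796 = (0.81 + ρ_S + 0.40) / 2.400.
ρ_S = 0.796·2.400 − 0.81 − 0.40 = 0.700.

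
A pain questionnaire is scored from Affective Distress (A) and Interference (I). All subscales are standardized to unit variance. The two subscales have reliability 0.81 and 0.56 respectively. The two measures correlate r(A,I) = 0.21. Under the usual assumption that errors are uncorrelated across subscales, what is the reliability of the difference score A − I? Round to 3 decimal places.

0.601

Var(A−I) = 1 + 1 − 2·0.21 = 2 − 0.42 = 1.58.
Under uncorrelated errors the observed covariances equal the true-score covariances, so only the own-variance terms attenuate.
True-score variance = [0.81 + 0.56] − 0.42 = 1.37 − 0.42 = 0.95.
Reliability = 0.95 / 1.58 = 0.601.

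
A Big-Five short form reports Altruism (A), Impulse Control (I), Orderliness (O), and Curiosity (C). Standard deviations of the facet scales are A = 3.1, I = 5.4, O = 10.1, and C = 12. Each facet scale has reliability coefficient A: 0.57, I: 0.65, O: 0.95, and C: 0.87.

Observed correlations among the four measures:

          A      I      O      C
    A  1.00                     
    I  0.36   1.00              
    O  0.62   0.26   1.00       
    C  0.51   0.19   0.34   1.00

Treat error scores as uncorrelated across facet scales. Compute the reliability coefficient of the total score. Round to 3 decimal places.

0.925

Var(A+I+O+C) = 3.1² + 5.4² + 10.1² + 12² + 2·[3.1·5.4·0.36 + 3.1·10.1·0.62 + 3.1·12·0.51 + 5.4·10.1·0.26 + 5.4·12·0.19 + 10.1·12·0.34] = 284.78 + 224.222 = 509.002.
Under uncorrelated errors the observed covariances equal the true-score covariances, so only the own-variance terms attenuate.
True-score variance = [3.1²·0.57 + 5.4²·0.65 + 10.1²·0.95 + 12²·0.87] + 224.222 = 246.621 + 224.222 = 470.843.
Reliability = 470.843 / 509.002 = 0.925.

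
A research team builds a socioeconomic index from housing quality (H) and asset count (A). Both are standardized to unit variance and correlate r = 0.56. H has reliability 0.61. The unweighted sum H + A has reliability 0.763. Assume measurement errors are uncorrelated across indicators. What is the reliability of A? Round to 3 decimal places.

Var(H+A) = 2 + 2·0.56 = 3.120.
True-score variance = ρ_H + ρ_A + 2·0.56, so 0.763 = (0.61 + ρ_A + 1.12) / 3.120.
ρ_A = 0.763·3.120 − 0.61 − 1.12 = 0.651.

0.651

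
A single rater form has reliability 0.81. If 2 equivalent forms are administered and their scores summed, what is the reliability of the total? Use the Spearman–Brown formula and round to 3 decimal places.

ρ_k = kρ / (1 + (k−1)ρ) = 2·0.81 / (1 + 1·0.81) = 1.620 / 1.810 = 0.895.

0.895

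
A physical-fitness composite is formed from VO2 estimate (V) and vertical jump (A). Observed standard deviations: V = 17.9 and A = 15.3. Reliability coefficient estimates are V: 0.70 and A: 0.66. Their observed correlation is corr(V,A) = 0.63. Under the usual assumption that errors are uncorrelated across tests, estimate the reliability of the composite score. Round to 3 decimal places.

0.805

Var(V+A) = 17.9² + 15.3² + 2·[17.9·15.3·0.63] = 554.5 + 345.076 = 899.576.
With uncorrelated errors the cross-covariances are all true-score covariance, so they carry over unchanged; only the diagonal terms shrink to ρᵢσᵢ².
True-score variance = [17.9²·0.70 + 15.3²·0.66] + 345.076 = 378.786 + 345.076 = 723.863.
Reliability = 723.863 / 899.576 = 0.805.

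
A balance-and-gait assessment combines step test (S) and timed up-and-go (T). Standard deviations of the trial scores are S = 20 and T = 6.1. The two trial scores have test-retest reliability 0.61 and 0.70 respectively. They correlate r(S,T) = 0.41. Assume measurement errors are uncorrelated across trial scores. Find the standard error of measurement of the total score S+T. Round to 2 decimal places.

12.93

Var(total) = 437.21 + 100.04 = 537.25.
True-score variance = 270.047 + 100.04 = 370.087, so reliability = 0.6889.
Error variance = 537.25 − 370.087 = 167.163; SEM = √167.163 = 12.93.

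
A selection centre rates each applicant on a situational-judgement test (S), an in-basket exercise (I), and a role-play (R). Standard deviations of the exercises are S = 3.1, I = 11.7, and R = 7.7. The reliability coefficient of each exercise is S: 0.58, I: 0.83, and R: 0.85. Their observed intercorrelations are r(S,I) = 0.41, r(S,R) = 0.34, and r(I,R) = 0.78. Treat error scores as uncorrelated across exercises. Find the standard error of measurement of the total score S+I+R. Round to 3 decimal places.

Var(total) = 205.79 + 186.513 = 392.303.
True-score variance = 169.589 + 186.513 = 356.102, so reliability = 0.9077.
Error variance = 392.303 − 356.102 = 36.201; SEM = √36.201 = 6.017.

6.017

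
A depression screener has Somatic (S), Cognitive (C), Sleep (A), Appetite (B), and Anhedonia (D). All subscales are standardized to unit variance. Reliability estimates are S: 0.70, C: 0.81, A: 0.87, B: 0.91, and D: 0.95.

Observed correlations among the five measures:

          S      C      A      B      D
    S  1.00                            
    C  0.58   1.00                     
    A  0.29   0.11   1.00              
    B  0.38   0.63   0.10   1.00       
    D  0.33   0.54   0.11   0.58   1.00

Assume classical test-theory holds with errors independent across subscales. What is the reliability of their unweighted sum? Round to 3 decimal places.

Var(S+C+A+B+D) = 5 + 2·[0.58 + 0.29 + 0.38 + 0.33 + 0.11 + 0.63 + 0.54 + 0.10 + 0.11 + 0.58] = 5 + 7.3 = 12.3.
Under uncorrelated errors the observed covariances equal the true-score covariances, so only the own-variance terms attenuate.
True-score variance = [0.70 + 0.81 + 0.87 + 0.91 + 0.95] + 7.3 = 4.24 + 7.3 = 11.54.
Reliability = 11.54 / 12.3 = 0.938.

0.938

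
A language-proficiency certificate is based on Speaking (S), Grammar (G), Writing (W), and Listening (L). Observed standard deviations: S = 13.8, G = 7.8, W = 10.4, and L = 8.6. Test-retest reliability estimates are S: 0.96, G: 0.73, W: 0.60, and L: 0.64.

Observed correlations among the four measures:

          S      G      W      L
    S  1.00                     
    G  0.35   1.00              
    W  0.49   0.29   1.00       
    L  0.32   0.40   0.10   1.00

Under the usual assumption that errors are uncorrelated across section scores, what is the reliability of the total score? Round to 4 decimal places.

Var(S+G+W+L) = 13.8² + 7.8² + 10.4² + 8.6² + 2·[13.8·7.8·0.35 + 13.8·10.4·0.49 + 13.8·8.6·0.32 + 7.8·10.4·0.29 + 7.8·8.6·0.40 + 10.4·8.6·0.10] = 433.4 + 410.554 = 843.954.
Under uncorrelated errors the observed covariances equal the true-score covariances, so only the own-variance terms attenuate.
True-score variance = [13.8²·0.96 + 7.8²·0.73 + 10.4²·0.60 + 8.6²·0.64] + 410.554 = 339.466 + 410.554 = 750.02.
Reliability = 750.02 / 843.954 = 0.8887.

0.8887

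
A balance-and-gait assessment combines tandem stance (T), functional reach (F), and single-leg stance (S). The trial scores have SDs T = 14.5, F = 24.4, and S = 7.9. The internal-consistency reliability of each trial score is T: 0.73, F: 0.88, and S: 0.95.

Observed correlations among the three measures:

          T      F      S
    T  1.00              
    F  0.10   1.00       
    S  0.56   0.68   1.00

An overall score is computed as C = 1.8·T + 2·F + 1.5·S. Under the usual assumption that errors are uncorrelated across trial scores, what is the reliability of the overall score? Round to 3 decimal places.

0.896

Var(C) = 1.8²·14.5² + 2²·24.4² + 1.5²·7.9² + 2·[3.6·14.5·24.4·0.10 + 2.7·14.5·7.9·0.56 + 3·24.4·7.9·0.68] = 3203.07 + 1387.6 = 4590.67.
With uncorrelated errors the cross-covariances are all true-score covariance, so they carry over unchanged; only the diagonal terms shrink to ρᵢσᵢ².
True-score variance = [1.8²·14.5²·0.73 + 2²·24.4²·0.88 + 1.5²·7.9²·0.95] + 1387.6 = 2726.35 + 1387.6 = 4113.95.
Reliability = 4113.95 / 4590.67 = 0.896.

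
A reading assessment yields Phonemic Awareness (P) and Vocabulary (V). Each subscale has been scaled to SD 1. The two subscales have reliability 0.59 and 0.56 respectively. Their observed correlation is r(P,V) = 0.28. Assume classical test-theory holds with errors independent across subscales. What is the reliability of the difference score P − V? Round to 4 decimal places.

Var(P−V) = 1 + 1 − 2·0.28 = 2 − 0.56 = 1.44.
Because errors are independent across components, Cov(Tᵢ,Tⱼ) = Cov(Xᵢ,Xⱼ); the off-diagonal part of the true-score variance is the same as above.
True-score variance = [0.59 + 0.56] − 0.56 = 1.15 − 0.56 = 0.59.
Reliability = 0.59 / 1.44 = 0.4097.

0.4097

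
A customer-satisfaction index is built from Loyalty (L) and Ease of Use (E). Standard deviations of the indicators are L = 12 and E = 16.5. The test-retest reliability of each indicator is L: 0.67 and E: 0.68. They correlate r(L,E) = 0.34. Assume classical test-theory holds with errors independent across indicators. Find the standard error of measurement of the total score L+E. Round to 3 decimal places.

Var(total) = 416.25 + 134.64 = 550.89.
True-score variance = 281.61 + 134.64 = 416.25, so reliability = 0.7556.
Error variance = 550.89 − 416.25 = 134.64; SEM = √134.64 = 11.603.

11.603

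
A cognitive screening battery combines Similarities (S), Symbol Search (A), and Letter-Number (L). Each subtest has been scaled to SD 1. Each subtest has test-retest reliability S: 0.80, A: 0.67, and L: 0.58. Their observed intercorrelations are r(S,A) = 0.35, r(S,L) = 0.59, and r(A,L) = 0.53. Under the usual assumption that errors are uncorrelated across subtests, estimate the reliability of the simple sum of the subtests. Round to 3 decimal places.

0.840

Var(S+A+L) = 3 + 2·[0.35 + 0.59 + 0.53] = 3 + 2.94 = 5.94.
Under uncorrelated errors the observed covariances equal the true-score covariances, so only the own-variance terms attenuate.
True-score variance = [0.80 + 0.67 + 0.58] + 2.94 = 2.05 + 2.94 = 4.99.
Reliability = 4.99 / 5.94 = 0.840.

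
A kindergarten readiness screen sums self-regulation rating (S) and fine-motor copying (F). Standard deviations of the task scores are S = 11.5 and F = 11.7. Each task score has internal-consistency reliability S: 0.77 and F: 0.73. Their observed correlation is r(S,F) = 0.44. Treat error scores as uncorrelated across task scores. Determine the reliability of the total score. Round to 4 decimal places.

0.8261

Var(S+F) = 11.5² + 11.7² + 2·[11.5·11.7·0.44] = 269.14 + 118.404 = 387.544.
Because errors are independent across components, Cov(Tᵢ,Tⱼ) = Cov(Xᵢ,Xⱼ); the off-diagonal part of the true-score variance is the same as above.
True-score variance = [11.5²·0.77 + 11.7²·0.73] + 118.404 = 201.762 + 118.404 = 320.166.
Reliability = 320.166 / 387.544 = 0.8261.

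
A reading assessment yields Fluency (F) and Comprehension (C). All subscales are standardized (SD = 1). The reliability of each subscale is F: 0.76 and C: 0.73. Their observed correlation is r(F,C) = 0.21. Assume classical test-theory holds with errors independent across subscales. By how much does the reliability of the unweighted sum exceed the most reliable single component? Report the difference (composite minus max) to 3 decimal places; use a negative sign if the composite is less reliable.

0.029

Var(sum) = 2 + 0.42 = 2.42; true-score variance = 1.49 + 0.42 = 1.91; composite reliability = 0.7893.
Max component reliability = 0.7600.
Difference = 0.7893 − 0.7600 = 0.029.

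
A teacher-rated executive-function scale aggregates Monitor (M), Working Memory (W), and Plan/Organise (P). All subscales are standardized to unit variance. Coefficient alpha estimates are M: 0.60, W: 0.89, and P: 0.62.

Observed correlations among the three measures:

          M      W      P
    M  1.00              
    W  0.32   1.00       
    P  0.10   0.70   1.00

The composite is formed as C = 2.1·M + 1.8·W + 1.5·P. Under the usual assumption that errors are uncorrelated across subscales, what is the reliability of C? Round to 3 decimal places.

Var(C) = 2.1² + 1.8² + 1.5² + 2·[3.78·0.32 + 3.15·0.10 + 2.7·0.70] = 9.9 + 6.8292 = 16.7292.
Under uncorrelated errors the observed covariances equal the true-score covariances, so only the own-variance terms attenuate.
True-score variance = [2.1²·0.60 + 1.8²·0.89 + 1.5²·0.62] + 6.8292 = 6.9246 + 6.8292 = 13.7538.
Reliability = 13.7538 / 16.7292 = 0.822.

0.822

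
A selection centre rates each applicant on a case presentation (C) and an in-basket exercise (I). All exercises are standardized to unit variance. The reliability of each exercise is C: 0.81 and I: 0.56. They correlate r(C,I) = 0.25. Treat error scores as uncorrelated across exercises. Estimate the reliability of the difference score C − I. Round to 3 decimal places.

0.580

Var(C−I) = 1 + 1 − 2·0.25 = 2 − 0.5 = 1.5.
Because errors are independent across components, Cov(Tᵢ,Tⱼ) = Cov(Xᵢ,Xⱼ); the off-diagonal part of the true-score variance is the same as above.
True-score variance = [0.81 + 0.56] − 0.5 = 1.37 − 0.5 = 0.87.
Reliability = 0.87 / 1.5 = 0.580.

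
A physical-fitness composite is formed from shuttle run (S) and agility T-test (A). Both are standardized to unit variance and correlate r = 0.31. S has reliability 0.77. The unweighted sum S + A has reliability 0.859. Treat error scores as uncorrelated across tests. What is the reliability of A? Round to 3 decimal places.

0.861

Var(S+A) = 2 + 2·0.31 = 2.620.
True-score variance = ρ_S + ρ_A + 2·0.31, so 0.859 = (0.77 + ρ_A + 0.62) / 2.620.
ρ_A = 0.859·2.620 − 0.77 − 0.62 = 0.861.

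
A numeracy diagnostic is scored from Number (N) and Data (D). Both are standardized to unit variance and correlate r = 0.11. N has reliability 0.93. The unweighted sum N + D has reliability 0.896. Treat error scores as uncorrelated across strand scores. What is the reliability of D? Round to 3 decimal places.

Var(N+D) = 2 + 2·0.11 = 2.220.
True-score variance = ρ_N + ρ_D + 2·0.11, so 0.896 = (0.93 + ρ_D + 0.22) / 2.220.
ρ_D = 0.896·2.220 − 0.93 − 0.22 = 0.839.

0.839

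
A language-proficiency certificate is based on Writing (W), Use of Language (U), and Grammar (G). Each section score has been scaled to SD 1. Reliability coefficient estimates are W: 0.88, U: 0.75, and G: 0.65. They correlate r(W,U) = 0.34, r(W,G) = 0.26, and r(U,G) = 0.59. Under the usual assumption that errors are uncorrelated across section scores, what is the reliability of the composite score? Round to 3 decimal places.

Var(W+U+G) = 3 + 2·[0.34 + 0.26 + 0.59] = 3 + 2.38 = 5.38.
Because errors are independent across components, Cov(Tᵢ,Tⱼ) = Cov(Xᵢ,Xⱼ); the off-diagonal part of the true-score variance is the same as above.
True-score variance = [0.88 + 0.75 + 0.65] + 2.38 = 2.28 + 2.38 = 4.66.
Reliability = 4.66 / 5.38 = 0.866.

0.866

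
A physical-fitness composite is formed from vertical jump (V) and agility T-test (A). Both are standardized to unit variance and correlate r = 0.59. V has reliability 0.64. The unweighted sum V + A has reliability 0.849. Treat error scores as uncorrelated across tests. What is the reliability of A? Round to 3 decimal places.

0.880

Var(V+A) = 2 + 2·0.59 = 3.180.
True-score variance = ρ_V + ρ_A + 2·0.59, so 0.849 = (0.64 + ρ_A + 1.18) / 3.180.
ρ_A = 0.849·3.180 − 0.64 − 1.18 = 0.880.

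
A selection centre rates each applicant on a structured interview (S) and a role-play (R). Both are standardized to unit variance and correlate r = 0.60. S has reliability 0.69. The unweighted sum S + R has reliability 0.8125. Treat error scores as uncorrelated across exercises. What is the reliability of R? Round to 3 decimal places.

Var(S+R) = 2 + 2·0.60 = 3.200.
True-score variance = ρ_S + ρ_R + 2·0.60, so 0.8125 = (0.69 + ρ_R + 1.20) / 3.200.
ρ_R = 0.8125·3.200 − 0.69 − 1.20 = 0.710.

0.710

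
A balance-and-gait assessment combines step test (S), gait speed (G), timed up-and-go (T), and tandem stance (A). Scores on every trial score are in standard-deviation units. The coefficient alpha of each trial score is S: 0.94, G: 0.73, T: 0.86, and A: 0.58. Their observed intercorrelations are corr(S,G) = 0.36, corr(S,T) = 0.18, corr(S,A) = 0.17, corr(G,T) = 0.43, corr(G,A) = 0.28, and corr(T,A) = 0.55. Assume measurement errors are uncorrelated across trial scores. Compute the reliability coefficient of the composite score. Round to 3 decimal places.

Var(S+G+T+A) = 4 + 2·[0.36 + 0.18 + 0.17 + 0.43 + 0.28 + 0.55] = 4 + 3.94 = 7.94.
With uncorrelated errors the cross-covariances are all true-score covariance, so they carry over unchanged; only the diagonal terms shrink to ρᵢσᵢ².
True-score variance = [0.94 + 0.73 + 0.86 + 0.58] + 3.94 = 3.11 + 3.94 = 7.05.
Reliability = 7.05 / 7.94 = 0.888.

0.888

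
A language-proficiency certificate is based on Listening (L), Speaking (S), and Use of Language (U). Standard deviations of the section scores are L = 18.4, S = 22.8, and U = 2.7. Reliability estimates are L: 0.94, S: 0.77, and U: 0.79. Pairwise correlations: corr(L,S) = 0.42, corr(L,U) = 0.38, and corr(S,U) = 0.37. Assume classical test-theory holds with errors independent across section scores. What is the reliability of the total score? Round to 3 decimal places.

Var(L+S+U) = 18.4² + 22.8² + 2.7² + 2·[18.4·22.8·0.42 + 18.4·2.7·0.38 + 22.8·2.7·0.37] = 865.69 + 435.708 = 1301.4.
Under uncorrelated errors the observed covariances equal the true-score covariances, so only the own-variance terms attenuate.
True-score variance = [18.4²·0.94 + 22.8²·0.77 + 2.7²·0.79] + 435.708 = 724.282 + 435.708 = 1159.99.
Reliability = 1159.99 / 1301.4 = 0.891.

0.891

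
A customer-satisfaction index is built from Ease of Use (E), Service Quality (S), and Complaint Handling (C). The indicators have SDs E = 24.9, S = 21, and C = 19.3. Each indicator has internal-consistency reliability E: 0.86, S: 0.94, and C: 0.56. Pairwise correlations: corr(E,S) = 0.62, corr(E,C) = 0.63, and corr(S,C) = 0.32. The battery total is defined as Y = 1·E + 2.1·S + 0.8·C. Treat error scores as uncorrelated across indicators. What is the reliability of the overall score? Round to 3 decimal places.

0.939

Var(Y) = 24.9² + 2.1²·21² + 0.8²·19.3² + 2·[2.1·24.9·21·0.62 + 0.8·24.9·19.3·0.63 + 1.68·21·19.3·0.32] = 2803.21 + 2281.82 = 5085.04.
Under uncorrelated errors the observed covariances equal the true-score covariances, so only the own-variance terms attenuate.
True-score variance = [24.9²·0.86 + 2.1²·21²·0.94 + 0.8²·19.3²·0.56] + 2281.82 = 2494.83 + 2281.82 = 4776.66.
Reliability = 4776.66 / 5085.04 = 0.939.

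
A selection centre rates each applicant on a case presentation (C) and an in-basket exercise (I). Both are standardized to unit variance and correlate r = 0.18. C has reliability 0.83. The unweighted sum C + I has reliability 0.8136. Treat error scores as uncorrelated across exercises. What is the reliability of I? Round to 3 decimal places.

Var(C+I) = 2 + 2·0.18 = 2.360.
True-score variance = ρ_C + ρ_I + 2·0.18, so 0.8136 = (0.83 + ρ_I + 0.36) / 2.360.
ρ_I = 0.8136·2.360 − 0.83 − 0.36 = 0.730.

0.730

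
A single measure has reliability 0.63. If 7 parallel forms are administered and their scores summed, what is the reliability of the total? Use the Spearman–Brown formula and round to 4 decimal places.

ρ_k = kρ / (1 + (k−1)ρ) = 7·0.63 / (1 + 6·0.63) = 4.410 / 4.780 = 0.9226.

0.9226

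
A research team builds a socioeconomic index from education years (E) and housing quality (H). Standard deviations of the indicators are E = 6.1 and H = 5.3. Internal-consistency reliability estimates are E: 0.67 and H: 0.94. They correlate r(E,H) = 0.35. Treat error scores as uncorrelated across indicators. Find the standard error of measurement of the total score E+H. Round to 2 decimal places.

Var(total) = 65.3 + 22.631 = 87.931.
True-score variance = 51.3353 + 22.631 = 73.9663, so reliability = 0.8412.
Error variance = 87.931 − 73.9663 = 13.9647; SEM = √13.9647 = 3.74.

3.74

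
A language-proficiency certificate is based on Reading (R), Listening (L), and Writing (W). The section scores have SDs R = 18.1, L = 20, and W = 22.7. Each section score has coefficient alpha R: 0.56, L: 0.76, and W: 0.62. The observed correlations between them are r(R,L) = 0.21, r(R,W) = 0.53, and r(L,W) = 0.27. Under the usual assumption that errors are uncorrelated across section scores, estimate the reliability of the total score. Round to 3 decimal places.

0.790

Var(R+L+W) = 18.1² + 20² + 22.7² + 2·[18.1·20·0.21 + 18.1·22.7·0.53 + 20·22.7·0.27] = 1242.9 + 832.722 = 2075.62.
With uncorrelated errors the cross-covariances are all true-score covariance, so they carry over unchanged; only the diagonal terms shrink to ρᵢσᵢ².
True-score variance = [18.1²·0.56 + 20²·0.76 + 22.7²·0.62] + 832.722 = 806.941 + 832.722 = 1639.66.
Reliability = 1639.66 / 2075.62 = 0.790.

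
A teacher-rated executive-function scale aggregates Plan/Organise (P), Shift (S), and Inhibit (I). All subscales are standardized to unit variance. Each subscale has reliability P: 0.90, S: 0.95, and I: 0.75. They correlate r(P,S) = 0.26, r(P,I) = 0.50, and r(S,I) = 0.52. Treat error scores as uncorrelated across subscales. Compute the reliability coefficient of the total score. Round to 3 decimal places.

0.928

Var(P+S+I) = 3 + 2·[0.26 + 0.50 + 0.52] = 3 + 2.56 = 5.56.
Because errors are independent across components, Cov(Tᵢ,Tⱼ) = Cov(Xᵢ,Xⱼ); the off-diagonal part of the true-score variance is the same as above.
True-score variance = [0.90 + 0.95 + 0.75] + 2.56 = 2.6 + 2.56 = 5.16.
Reliability = 5.16 / 5.56 = 0.928.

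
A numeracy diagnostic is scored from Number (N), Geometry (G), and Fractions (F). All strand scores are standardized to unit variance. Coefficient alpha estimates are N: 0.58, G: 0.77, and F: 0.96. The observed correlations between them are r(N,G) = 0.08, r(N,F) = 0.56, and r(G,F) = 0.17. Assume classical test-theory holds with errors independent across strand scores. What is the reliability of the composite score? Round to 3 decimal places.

Var(N+G+F) = 3 + 2·[0.08 + 0.56 + 0.17] = 3 + 1.62 = 4.62.
With uncorrelated errors the cross-covariances are all true-score covariance, so they carry over unchanged; only the diagonal terms shrink to ρᵢσᵢ².
True-score variance = [0.58 + 0.77 + 0.96] + 1.62 = 2.31 + 1.62 = 3.93.
Reliability = 3.93 / 4.62 = 0.851.

0.851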